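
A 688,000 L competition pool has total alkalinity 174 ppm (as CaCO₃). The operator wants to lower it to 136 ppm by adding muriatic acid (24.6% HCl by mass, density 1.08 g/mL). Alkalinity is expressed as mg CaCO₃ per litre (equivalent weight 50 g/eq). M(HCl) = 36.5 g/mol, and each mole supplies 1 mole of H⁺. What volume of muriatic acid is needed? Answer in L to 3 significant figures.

71.8 L

Alkalinity to neutralize: (174 − 136) = 38 mg/L as CaCO₃ × 688,000 L = 26,140 g as CaCO₃.
Equivalents of H⁺ required: 26,140 ÷ 50 g/eq = 522.9 eq = 522.9 mol HCl.
Mass of HCl: 522.9 × 36.5 = 19,090 g.
Mass of 24.6% solution: 19,090 / 0.246 = 77,580 g.
Volume: 77,580 g ÷ 1.08 g/mL = 71,830 mL.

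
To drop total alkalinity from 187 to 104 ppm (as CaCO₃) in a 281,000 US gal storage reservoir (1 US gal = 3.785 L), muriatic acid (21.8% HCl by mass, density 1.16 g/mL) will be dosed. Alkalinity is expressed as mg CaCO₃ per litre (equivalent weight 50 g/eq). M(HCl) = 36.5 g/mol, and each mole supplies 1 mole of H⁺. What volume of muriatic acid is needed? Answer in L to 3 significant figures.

Volume: 281,000 US gal × 3.785 L/gal = 1,063,585 L.
Alkalinity to neutralize: (187 − 104) = 83 mg/L as CaCO₃ × 1,063,585 L = 88,280 g as CaCO₃.
Equivalents of H⁺ required: 88,280 ÷ 50 g/eq = 1766 eq = 1766 mol HCl.
Mass of HCl: 1766 × 36.5 = 64,440 g.
Mass of 21.8% solution: 64,440 / 0.218 = 295,600 g.
Volume: 295,600 g ÷ 1.16 g/mL = 254,800 mL.

255 L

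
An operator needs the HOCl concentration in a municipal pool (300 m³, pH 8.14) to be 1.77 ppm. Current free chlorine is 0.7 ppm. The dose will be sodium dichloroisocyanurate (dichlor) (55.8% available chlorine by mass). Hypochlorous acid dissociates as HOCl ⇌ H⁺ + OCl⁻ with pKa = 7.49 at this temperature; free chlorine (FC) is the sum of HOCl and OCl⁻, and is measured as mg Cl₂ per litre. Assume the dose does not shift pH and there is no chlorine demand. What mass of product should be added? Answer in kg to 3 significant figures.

Volume: 300 m³ = 300,000 L.
[OCl⁻]/[HOCl] = 10^(pH − pKa) = 10^(8.14 − 7.49) = 4.467; fraction as HOCl = 1/(1 + 4.467) = 0.1829.
Free chlorine required for 1.77 ppm HOCl: 1.77 / 0.1829 = 9.676 ppm.
FC to add: 9.676 − 0.7 = 8.976 mg/L as Cl₂.
Cl₂ equivalent: 8.976 mg/L × 300,000 L = 2693 g.
Product at 55.8% available Cl: 2693 / 0.558 = 4826 g.

4.83 kg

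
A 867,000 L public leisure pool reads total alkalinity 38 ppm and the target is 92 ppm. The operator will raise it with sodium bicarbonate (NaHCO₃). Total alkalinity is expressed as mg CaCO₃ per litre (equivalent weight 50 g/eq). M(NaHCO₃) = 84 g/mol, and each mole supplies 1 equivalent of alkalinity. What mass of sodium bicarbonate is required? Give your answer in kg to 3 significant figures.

78.7 kg

Alkalinity to add: (92 − 38) = 54 mg/L as CaCO₃ × 867,000 L = 46,820 g as CaCO₃.
Equivalents: 46,820 g ÷ 50 g/eq = 936.4 eq.
NaHCO₃ supplies 1 eq per mole → 936.4 mol.
Mass: 936.4 mol × 84 g/mol = 78,650 g.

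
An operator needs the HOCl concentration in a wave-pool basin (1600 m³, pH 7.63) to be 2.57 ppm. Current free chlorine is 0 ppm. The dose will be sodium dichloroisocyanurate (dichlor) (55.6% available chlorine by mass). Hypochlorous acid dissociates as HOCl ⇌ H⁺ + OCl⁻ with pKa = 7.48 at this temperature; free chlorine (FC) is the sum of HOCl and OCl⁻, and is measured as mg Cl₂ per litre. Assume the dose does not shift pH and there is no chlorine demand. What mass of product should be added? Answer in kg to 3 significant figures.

17.8 kg

Volume: 1600 m³ = 1,600,000 L.
[OCl⁻]/[HOCl] = 10^(pH − pKa) = 10^(7.63 − 7.48) = 1.413; fraction as HOCl = 1/(1 + 1.413) = 0.4145.
Free chlorine required for 2.57 ppm HOCl: 2.57 / 0.4145 = 6.2 ppm.
FC to add: 6.2 − 0 = 6.2 mg/L as Cl₂.
Cl₂ equivalent: 6.2 mg/L × 1,600,000 L = 9920 g.
Product at 55.6% available Cl: 9920 / 0.556 = 17,840 g.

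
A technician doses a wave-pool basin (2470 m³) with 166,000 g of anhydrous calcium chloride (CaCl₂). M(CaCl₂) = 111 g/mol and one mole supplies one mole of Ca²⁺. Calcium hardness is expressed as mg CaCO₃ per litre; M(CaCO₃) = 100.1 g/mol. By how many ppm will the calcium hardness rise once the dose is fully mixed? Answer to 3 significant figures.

Volume: 2470 m³ = 2,470,000 L.
Moles of Ca²⁺: 166,000 g ÷ 111 g/mol = 1495 mol.
As CaCO₃: 1495 mol × 100.1 g/mol = 149,700 g.
Rise: 149,700 g / 2,470,000 L × 1000 = 60.61 mg/L.

60.6 ppm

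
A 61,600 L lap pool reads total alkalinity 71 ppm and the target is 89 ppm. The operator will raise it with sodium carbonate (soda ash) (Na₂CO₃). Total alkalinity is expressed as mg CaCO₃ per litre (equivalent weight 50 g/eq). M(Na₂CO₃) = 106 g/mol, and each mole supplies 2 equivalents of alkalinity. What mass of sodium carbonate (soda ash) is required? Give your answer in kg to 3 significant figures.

Alkalinity to add: (89 − 71) = 18 mg/L as CaCO₃ × 61,600 L = 1109 g as CaCO₃.
Equivalents: 1109 g ÷ 50 g/eq = 22.18 eq.
Each mole of Na₂CO₃ supplies 2 eq, so 22.18 / 2 = 11.09 mol.
Mass: 11.09 mol × 106 g/mol = 1175 g.

1.18 kg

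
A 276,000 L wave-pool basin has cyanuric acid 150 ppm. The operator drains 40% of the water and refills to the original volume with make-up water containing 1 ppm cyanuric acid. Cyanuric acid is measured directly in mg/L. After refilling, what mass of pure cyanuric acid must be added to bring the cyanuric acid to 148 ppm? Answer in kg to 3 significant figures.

15.9 kg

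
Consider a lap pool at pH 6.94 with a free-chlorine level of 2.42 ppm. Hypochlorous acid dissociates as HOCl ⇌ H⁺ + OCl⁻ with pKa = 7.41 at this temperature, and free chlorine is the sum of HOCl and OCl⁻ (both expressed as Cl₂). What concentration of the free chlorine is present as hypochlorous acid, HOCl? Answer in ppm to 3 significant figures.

[OCl⁻]/[HOCl] = 10^(pH − pKa) = 10^(6.94 − 7.41) = 10^-0.47 = 0.3388.
Fraction as HOCl = 1 / (1 + 0.3388) = 0.7469.
HOCl = 0.7469 × 2.42 ppm = 1.808 ppm.

1.81 ppm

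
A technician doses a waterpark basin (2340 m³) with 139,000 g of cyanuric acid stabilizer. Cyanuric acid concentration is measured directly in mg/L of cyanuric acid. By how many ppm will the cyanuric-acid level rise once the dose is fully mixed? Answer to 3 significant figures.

59.4 ppm

Volume: 2340 m³ = 2,340,000 L.
Rise: 139,000 g / 2,340,000 L × 1000 = 59.4 mg/L.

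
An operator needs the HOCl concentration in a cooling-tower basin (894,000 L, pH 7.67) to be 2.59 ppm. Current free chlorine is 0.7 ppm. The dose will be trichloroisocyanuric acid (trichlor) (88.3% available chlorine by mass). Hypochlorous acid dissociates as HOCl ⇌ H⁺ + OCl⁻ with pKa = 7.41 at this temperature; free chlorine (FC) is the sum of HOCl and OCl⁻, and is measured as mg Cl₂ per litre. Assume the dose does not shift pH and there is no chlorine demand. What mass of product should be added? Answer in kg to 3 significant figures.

6.69 kg

[OCl⁻]/[HOCl] = 10^(pH − pKa) = 10^(7.67 − 7.41) = 1.82; fraction as HOCl = 1/(1 + 1.82) = 0.3546.
Free chlorine required for 2.59 ppm HOCl: 2.59 / 0.3546 = 7.303 ppm.
FC to add: 7.303 − 0.7 = 6.603 mg/L as Cl₂.
Cl₂ equivalent: 6.603 mg/L × 894,000 L = 5903 g.
Product at 88.3% available Cl: 5903 / 0.883 = 6685 g.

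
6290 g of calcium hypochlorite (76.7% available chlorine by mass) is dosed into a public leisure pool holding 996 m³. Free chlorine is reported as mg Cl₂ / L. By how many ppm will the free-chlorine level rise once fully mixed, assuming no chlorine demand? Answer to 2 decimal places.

4.84 ppm

Volume: 996 m³ = 996,000 L.
Available chlorine delivered: 6290 g × 0.767 = 4824 g as Cl₂.
Concentration rise: 4824 g / 996,000 L = 4.844 mg/L = 4.84 ppm.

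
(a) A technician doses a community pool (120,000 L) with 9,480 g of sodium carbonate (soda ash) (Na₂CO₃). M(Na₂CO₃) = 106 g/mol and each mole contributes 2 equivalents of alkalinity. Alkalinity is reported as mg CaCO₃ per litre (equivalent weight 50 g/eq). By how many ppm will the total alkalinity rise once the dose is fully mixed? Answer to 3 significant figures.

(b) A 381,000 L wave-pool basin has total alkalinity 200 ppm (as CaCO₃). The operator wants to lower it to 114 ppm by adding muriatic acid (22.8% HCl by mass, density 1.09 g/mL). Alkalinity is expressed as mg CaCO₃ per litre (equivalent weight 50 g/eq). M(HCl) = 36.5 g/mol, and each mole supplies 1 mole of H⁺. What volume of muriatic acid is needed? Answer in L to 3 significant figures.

(a) Moles of Na₂CO₃: 9,480 g ÷ 106 g/mol = 89.43 mol → 178.9 eq of alkalinity.
(a) As CaCO₃: 178.9 eq × 50 g/eq = 8943 g.
(a) Rise: 8943 g / 120,000 L × 1000 = 74.53 mg/L.

(b) Alkalinity to neutralize: (200 − 114) = 86 mg/L as CaCO₃ × 381,000 L = 32,770 g as CaCO₃.
(b) Equivalents of H⁺ required: 32,770 ÷ 50 g/eq = 655.3 eq = 655.3 mol HCl.
(b) Mass of HCl: 655.3 × 36.5 = 23,920 g.
(b) Mass of 22.8% solution: 23,920 / 0.228 = 104,900 g.
(b) Volume: 104,900 g ÷ 1.09 g/mL = 96,250 mL.

(a) 74.5 ppm; (b) 96.2 L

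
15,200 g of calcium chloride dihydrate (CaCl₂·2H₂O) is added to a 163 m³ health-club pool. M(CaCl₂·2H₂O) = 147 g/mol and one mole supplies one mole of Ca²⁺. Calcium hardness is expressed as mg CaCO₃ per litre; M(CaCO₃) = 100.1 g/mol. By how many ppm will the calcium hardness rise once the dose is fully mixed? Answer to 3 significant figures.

63.5 ppm

Volume: 163 m³ = 163,000 L.
Moles of Ca²⁺: 15,200 g ÷ 147 g/mol = 103.4 mol.
As CaCO₃: 103.4 mol × 100.1 g/mol = 10,350 g.
Rise: 10,350 g / 163,000 L × 1000 = 63.5 mg/L.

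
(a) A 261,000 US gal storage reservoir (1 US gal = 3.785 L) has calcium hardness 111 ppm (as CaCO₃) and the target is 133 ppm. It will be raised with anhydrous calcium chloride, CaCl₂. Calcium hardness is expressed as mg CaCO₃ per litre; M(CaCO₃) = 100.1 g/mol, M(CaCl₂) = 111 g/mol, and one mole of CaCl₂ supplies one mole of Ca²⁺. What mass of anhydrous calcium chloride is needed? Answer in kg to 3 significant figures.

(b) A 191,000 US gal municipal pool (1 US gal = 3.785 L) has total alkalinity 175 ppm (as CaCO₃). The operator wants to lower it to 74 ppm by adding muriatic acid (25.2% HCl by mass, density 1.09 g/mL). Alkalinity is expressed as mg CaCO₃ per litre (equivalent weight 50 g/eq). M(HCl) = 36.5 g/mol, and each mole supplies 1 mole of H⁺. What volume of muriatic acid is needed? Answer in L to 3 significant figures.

(a) 24.1 kg; (b) 194 L

(a) Volume: 261,000 US gal × 3.785 L/gal = 987,885 L.
(a) Hardness to add: (133 − 111) = 22 mg/L as CaCO₃ × 987,885 L = 21,730 g as CaCO₃.
(a) Moles of Ca²⁺ (1 mol Ca²⁺ ≡ 1 mol CaCO₃): 21,730 / 100.1 g/mol = 217.1 mol.
(a) Mass of CaCl₂: 217.1 × 111 = 24,100 g.

(b) Volume: 191,000 US gal × 3.785 L/gal = 722,935 L.
(b) Alkalinity to neutralize: (175 − 74) = 101 mg/L as CaCO₃ × 722,935 L = 73,020 g as CaCO₃.
(b) Equivalents of H⁺ required: 73,020 ÷ 50 g/eq = 1460 eq = 1460 mol HCl.
(b) Mass of HCl: 1460 × 36.5 = 53,300 g.
(b) Mass of 25.2% solution: 53,300 / 0.252 = 211,500 g.
(b) Volume: 211,500 g ÷ 1.09 g/mL = 194,100 mL.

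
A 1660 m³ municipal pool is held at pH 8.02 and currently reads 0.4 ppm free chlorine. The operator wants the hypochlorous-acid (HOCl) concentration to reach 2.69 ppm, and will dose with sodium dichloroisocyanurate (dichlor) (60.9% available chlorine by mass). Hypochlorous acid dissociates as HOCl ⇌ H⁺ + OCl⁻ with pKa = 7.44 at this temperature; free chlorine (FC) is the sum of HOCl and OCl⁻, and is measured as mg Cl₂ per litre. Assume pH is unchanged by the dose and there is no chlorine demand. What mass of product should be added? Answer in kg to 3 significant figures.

34.1 kg

Volume: 1660 m³ = 1,660,000 L.
[OCl⁻]/[HOCl] = 10^(pH − pKa) = 10^(8.02 − 7.44) = 3.802; fraction as HOCl = 1/(1 + 3.802) = 0.2083.
Free chlorine required for 2.69 ppm HOCl: 2.69 / 0.2083 = 12.92 ppm.
FC to add: 12.92 − 0.4 = 12.52 mg/L as Cl₂.
Cl₂ equivalent: 12.52 mg/L × 1,660,000 L = 20,780 g.
Product at 60.9% available Cl: 20,780 / 0.609 = 34,120 g.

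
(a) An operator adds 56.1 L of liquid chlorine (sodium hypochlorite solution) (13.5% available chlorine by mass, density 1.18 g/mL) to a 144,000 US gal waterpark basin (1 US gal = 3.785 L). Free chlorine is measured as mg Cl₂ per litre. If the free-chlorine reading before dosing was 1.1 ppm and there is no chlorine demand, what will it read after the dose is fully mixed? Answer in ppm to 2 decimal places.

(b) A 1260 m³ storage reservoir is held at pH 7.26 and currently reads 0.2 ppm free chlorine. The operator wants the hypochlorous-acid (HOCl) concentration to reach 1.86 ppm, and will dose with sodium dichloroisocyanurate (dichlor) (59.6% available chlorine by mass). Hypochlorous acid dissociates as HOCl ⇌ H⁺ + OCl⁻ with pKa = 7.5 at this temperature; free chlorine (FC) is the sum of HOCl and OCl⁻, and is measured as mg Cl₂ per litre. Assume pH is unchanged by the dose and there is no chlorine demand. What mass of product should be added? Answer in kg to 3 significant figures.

(a) Volume: 144,000 US gal × 3.785 L/gal = 545,040 L.
(a) Mass of solution: 56.1 L × 1000 mL/L × 1.18 g/mL = 66,200 g.
(a) Available chlorine delivered: 66,200 g × 0.135 = 8937 g as Cl₂.
(a) Concentration rise: 8937 g / 545,040 L = 16.4 mg/L = 16.40 ppm.
(a) Final FC: 1.1 + 16.40 = 17.50 ppm.

(b) Volume: 1260 m³ = 1,260,000 L.
(b) [OCl⁻]/[HOCl] = 10^(pH − pKa) = 10^(7.26 − 7.5) = 0.5754; fraction as HOCl = 1/(1 + 0.5754) = 0.6347.
(b) Free chlorine required for 1.86 ppm HOCl: 1.86 / 0.6347 = 2.93 ppm.
(b) FC to add: 2.93 − 0.2 = 2.73 mg/L as Cl₂.
(b) Cl₂ equivalent: 2.73 mg/L × 1,260,000 L = 3440 g.
(b) Product at 59.6% available Cl: 3440 / 0.596 = 5772 g.

(a) 17.50 ppm; (b) 5.77 kg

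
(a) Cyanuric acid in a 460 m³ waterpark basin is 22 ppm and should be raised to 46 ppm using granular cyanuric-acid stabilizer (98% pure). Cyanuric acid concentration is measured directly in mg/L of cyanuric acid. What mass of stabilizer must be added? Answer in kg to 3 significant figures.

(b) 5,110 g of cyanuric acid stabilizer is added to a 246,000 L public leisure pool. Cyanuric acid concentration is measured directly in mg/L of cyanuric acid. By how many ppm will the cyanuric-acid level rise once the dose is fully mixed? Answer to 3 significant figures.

(a) Volume: 460 m³ = 460,000 L.
(a) CYA to add: (46 − 22) = 24 mg/L × 460,000 L = 11,040 g cyanuric acid.
(a) At 98% purity: 11,040 / 0.98 = 11,270 g product.

(b) Rise: 5,110 g / 246,000 L × 1000 = 20.77 mg/L.

(a) 11.3 kg; (b) 20.8 ppm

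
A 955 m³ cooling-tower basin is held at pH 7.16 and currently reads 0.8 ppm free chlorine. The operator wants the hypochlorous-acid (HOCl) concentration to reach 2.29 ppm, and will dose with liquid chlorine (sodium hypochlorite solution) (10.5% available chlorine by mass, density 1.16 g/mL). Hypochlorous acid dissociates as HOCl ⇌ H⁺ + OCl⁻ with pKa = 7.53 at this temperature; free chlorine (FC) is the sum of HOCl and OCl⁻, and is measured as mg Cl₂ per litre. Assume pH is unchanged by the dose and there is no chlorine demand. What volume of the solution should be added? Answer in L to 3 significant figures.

Volume: 955 m³ = 955,000 L.
[OCl⁻]/[HOCl] = 10^(pH − pKa) = 10^(7.16 − 7.53) = 0.4266; fraction as HOCl = 1/(1 + 0.4266) = 0.701.
Free chlorine required for 2.29 ppm HOCl: 2.29 / 0.701 = 3.267 ppm.
FC to add: 3.267 − 0.8 = 2.467 mg/L as Cl₂.
Cl₂ equivalent: 2.467 mg/L × 955,000 L = 2356 g.
Product at 10.5% available Cl: 2356 / 0.105 = 22,440 g.
Volume: 22,440 g ÷ 1.16 g/mL = 19,340 mL.

19.3 L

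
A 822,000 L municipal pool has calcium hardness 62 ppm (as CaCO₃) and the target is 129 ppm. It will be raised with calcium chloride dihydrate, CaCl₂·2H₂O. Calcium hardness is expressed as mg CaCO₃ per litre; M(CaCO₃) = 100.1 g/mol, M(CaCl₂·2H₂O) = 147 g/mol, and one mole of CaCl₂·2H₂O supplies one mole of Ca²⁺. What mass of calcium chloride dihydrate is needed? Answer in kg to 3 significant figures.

Hardness to add: (129 − 62) = 67 mg/L as CaCO₃ × 822,000 L = 55,070 g as CaCO₃.
Moles of Ca²⁺ (1 mol Ca²⁺ ≡ 1 mol CaCO₃): 55,070 / 100.1 g/mol = 550.2 mol.
Mass of CaCl₂·2H₂O: 550.2 × 147 = 80,880 g.

80.9 kg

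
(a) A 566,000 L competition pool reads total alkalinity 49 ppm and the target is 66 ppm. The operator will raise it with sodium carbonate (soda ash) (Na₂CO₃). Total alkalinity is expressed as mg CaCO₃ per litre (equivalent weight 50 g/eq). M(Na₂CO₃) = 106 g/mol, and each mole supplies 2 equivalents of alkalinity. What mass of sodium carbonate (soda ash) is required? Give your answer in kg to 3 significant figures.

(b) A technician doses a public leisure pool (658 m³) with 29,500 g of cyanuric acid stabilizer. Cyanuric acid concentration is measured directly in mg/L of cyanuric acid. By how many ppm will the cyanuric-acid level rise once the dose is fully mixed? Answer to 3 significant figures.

(a) 10.2 kg; (b) 44.8 ppm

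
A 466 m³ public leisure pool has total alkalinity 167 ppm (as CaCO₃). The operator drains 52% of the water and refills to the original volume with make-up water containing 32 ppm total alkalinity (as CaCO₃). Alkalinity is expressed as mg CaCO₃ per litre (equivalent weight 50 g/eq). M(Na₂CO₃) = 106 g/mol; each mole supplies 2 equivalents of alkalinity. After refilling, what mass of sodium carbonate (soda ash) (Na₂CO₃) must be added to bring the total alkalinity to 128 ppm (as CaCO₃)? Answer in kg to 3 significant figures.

15.4 kg

Volume: 466 m³ = 466,000 L.
After draining 52% and refilling: 167 × 0.48 + 32 × 0.52 = 96.8 ppm.
Deficit to target: 128 − 96.8 = 31.2 mg/L.
As CaCO₃: 31.2 mg/L × 466,000 L = 14,540 g; ÷ 50 g/eq ÷ 2 = 145.4 mol Na₂CO₃.
Mass: 145.4 × 106 = 15,410 g.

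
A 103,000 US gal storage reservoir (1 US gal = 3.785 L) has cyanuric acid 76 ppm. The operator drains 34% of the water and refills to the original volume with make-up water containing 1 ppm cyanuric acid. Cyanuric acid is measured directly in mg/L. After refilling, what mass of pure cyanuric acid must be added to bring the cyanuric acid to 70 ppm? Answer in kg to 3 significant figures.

Volume: 103,000 US gal × 3.785 L/gal = 389,855 L.
After draining 34% and refilling: 76 × 0.66 + 1 × 0.34 = 50.5 ppm.
Deficit to target: 70 − 50.5 = 19.5 mg/L.
Mass: 19.5 mg/L × 389,855 L = 7602 g cyanuric acid.

7.60 kg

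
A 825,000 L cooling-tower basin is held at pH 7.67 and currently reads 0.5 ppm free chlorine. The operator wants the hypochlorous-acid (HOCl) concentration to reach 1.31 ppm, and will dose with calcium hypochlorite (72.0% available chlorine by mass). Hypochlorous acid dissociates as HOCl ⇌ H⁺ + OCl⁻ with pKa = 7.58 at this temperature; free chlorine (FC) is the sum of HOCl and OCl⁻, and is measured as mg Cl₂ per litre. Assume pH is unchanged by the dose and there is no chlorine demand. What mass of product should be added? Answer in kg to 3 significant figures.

[OCl⁻]/[HOCl] = 10^(pH − pKa) = 10^(7.67 − 7.58) = 1.23; fraction as HOCl = 1/(1 + 1.23) = 0.4484.
Free chlorine required for 1.31 ppm HOCl: 1.31 / 0.4484 = 2.922 ppm.
FC to add: 2.922 − 0.5 = 2.422 mg/L as Cl₂.
Cl₂ equivalent: 2.422 mg/L × 825,000 L = 1998 g.
Product at 72.0% available Cl: 1998 / 0.72 = 2775 g.

2.77 kg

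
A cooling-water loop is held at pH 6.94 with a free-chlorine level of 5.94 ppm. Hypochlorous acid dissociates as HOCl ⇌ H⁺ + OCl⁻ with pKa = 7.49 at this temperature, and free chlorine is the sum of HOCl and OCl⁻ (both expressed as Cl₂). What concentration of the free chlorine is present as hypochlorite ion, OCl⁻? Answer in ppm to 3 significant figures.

1.31 ppm

[OCl⁻]/[HOCl] = 10^(pH − pKa) = 10^(6.94 − 7.49) = 10^-0.55 = 0.2818.
Fraction as HOCl = 1 / (1 + 0.2818) = 0.7801.
OCl⁻ = (1 − 0.7801) × 5.94 ppm = 1.306 ppm.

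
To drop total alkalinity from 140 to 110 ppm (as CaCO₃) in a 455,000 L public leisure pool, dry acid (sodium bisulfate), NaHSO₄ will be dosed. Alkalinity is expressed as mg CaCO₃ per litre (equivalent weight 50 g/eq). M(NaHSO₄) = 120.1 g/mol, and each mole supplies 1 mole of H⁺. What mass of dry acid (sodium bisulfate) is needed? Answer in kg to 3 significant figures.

Alkalinity to neutralize: (140 − 110) = 30 mg/L as CaCO₃ × 455,000 L = 13,650 g as CaCO₃.
Equivalents of H⁺ required: 13,650 ÷ 50 g/eq = 273 eq = 273 mol NaHSO₄.
Mass of NaHSO₄: 273 × 120.1 = 32,790 g.

32.8 kg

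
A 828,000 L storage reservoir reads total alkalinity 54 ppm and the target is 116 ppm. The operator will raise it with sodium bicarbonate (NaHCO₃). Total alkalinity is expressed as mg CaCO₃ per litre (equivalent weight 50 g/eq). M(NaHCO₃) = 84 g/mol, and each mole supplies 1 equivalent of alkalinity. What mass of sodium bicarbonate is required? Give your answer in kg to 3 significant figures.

Alkalinity to add: (116 − 54) = 62 mg/L as CaCO₃ × 828,000 L = 51,340 g as CaCO₃.
Equivalents: 51,340 g ÷ 50 g/eq = 1027 eq.
NaHCO₃ supplies 1 eq per mole → 1027 mol.
Mass: 1027 mol × 84 g/mol = 86,240 g.

86.2 kg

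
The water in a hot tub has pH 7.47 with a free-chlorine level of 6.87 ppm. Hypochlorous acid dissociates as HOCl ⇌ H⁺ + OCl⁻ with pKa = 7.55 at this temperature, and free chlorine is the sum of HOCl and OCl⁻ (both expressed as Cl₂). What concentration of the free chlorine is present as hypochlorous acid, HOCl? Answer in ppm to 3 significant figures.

3.75 ppm

[OCl⁻]/[HOCl] = 10^(pH − pKa) = 10^(7.47 − 7.55) = 10^-0.08 = 0.8318.
Fraction as HOCl = 1 / (1 + 0.8318) = 0.5459.
HOCl = 0.5459 × 6.87 ppm = 3.75 ppm.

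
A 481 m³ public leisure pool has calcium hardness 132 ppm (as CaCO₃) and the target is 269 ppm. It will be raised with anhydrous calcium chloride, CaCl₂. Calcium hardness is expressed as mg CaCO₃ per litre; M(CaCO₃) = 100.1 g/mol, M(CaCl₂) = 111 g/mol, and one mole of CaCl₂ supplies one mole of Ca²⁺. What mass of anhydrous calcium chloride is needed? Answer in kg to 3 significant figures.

Volume: 481 m³ = 481,000 L.
Hardness to add: (269 − 132) = 137 mg/L as CaCO₃ × 481,000 L = 65,900 g as CaCO₃.
Moles of Ca²⁺ (1 mol Ca²⁺ ≡ 1 mol CaCO₃): 65,900 / 100.1 g/mol = 658.3 mol.
Mass of CaCl₂: 658.3 × 111 = 73,070 g.

73.1 kg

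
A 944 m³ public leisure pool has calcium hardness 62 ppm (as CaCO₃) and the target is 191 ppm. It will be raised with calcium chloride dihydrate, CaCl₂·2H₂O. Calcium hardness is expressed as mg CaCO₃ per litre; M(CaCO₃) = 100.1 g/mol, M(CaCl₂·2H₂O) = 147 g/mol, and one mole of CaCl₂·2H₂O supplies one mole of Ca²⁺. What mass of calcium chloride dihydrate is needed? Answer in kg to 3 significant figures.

Volume: 944 m³ = 944,000 L.
Hardness to add: (191 − 62) = 129 mg/L as CaCO₃ × 944,000 L = 121,800 g as CaCO₃.
Moles of Ca²⁺ (1 mol Ca²⁺ ≡ 1 mol CaCO₃): 121,800 / 100.1 g/mol = 1217 mol.
Mass of CaCl₂·2H₂O: 1217 × 147 = 178,800 g.

179 kg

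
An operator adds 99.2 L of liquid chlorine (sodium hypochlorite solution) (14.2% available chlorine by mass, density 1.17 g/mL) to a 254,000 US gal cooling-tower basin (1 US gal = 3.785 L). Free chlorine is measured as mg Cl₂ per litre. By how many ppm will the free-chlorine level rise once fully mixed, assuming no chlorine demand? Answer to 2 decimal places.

Volume: 254,000 US gal × 3.785 L/gal = 961,390 L.
Mass of solution: 99.2 L × 1000 mL/L × 1.17 g/mL = 116,100 g.
Available chlorine delivered: 116,100 g × 0.142 = 16,480 g as Cl₂.
Concentration rise: 16,480 g / 961,390 L = 17.14 mg/L = 17.14 ppm.

17.14 ppm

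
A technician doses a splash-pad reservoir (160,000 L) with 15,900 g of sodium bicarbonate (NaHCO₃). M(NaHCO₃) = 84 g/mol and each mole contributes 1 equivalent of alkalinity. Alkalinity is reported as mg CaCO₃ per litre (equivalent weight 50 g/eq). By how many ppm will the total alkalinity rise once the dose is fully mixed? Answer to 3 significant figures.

Moles of NaHCO₃: 15,900 g ÷ 84 g/mol = 189.3 mol → 189.3 eq of alkalinity.
As CaCO₃: 189.3 eq × 50 g/eq = 9464 g.
Rise: 9464 g / 160,000 L × 1000 = 59.15 mg/L.

59.2 ppm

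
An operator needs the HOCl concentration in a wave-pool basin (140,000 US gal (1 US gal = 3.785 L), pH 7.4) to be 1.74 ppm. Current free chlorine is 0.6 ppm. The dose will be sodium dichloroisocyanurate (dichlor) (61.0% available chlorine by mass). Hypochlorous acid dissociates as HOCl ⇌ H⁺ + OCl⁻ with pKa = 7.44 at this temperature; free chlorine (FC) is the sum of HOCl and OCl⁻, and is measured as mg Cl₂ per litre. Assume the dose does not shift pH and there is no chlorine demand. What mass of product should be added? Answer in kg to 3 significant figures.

Volume: 140,000 US gal × 3.785 L/gal = 529,900 L.
[OCl⁻]/[HOCl] = 10^(pH − pKa) = 10^(7.4 − 7.44) = 0.912; fraction as HOCl = 1/(1 + 0.912) = 0.523.
Free chlorine required for 1.74 ppm HOCl: 1.74 / 0.523 = 3.327 ppm.
FC to add: 3.327 − 0.6 = 2.727 mg/L as Cl₂.
Cl₂ equivalent: 2.727 mg/L × 529,900 L = 1445 g.
Product at 61.0% available Cl: 1445 / 0.61 = 2369 g.

2.37 kg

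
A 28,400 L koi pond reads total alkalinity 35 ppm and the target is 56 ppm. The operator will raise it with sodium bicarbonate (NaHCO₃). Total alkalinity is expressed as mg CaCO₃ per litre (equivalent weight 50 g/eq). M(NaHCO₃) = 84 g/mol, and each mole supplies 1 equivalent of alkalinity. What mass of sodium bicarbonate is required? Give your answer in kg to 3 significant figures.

1.00 kg

Alkalinity to add: (56 − 35) = 21 mg/L as CaCO₃ × 28,400 L = 596.4 g as CaCO₃.
Equivalents: 596.4 g ÷ 50 g/eq = 11.93 eq.
NaHCO₃ supplies 1 eq per mole → 11.93 mol.
Mass: 11.93 mol × 84 g/mol = 1002 g.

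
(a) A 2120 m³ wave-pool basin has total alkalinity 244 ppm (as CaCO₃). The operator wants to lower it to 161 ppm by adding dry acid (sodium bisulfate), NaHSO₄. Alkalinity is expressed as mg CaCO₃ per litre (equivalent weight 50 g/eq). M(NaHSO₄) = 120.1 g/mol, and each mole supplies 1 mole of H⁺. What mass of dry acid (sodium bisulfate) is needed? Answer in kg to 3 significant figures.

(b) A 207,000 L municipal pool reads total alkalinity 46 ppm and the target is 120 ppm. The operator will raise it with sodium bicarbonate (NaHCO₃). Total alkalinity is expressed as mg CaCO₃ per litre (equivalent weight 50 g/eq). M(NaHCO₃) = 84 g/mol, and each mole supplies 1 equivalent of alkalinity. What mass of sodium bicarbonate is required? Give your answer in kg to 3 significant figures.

(a) 423 kg; (b) 25.7 kg

(a) Volume: 2120 m³ = 2,120,000 L.
(a) Alkalinity to neutralize: (244 − 161) = 83 mg/L as CaCO₃ × 2,120,000 L = 176,000 g as CaCO₃.
(a) Equivalents of H⁺ required: 176,000 ÷ 50 g/eq = 3519 eq = 3519 mol NaHSO₄.
(a) Mass of NaHSO₄: 3519 × 120.1 = 422,700 g.

(b) Alkalinity to add: (120 − 46) = 74 mg/L as CaCO₃ × 207,000 L = 15,320 g as CaCO₃.
(b) Equivalents: 15,320 g ÷ 50 g/eq = 306.4 eq.
(b) NaHCO₃ supplies 1 eq per mole → 306.4 mol.
(b) Mass: 306.4 mol × 84 g/mol = 25,730 g.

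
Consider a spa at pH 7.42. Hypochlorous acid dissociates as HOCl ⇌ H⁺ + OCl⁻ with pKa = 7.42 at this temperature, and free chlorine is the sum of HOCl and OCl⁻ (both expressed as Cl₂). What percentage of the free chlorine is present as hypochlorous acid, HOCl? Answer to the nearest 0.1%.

[OCl⁻]/[HOCl] = 10^(pH − pKa) = 10^(7.42 − 7.42) = 10^0.00 = 1.
Fraction as HOCl = 1 / (1 + 1) = 0.5.

50.0%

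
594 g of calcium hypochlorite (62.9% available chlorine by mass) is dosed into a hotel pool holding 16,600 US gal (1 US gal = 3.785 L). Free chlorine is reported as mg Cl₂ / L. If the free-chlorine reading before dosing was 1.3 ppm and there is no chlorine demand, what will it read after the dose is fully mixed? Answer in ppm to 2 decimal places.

Volume: 16,600 US gal × 3.785 L/gal = 62,831 L.
Available chlorine delivered: 594 g × 0.629 = 373.6 g as Cl₂.
Concentration rise: 373.6 g / 62,831 L = 5.947 mg/L = 5.95 ppm.
Final FC: 1.3 + 5.95 = 7.25 ppm.

7.25 ppm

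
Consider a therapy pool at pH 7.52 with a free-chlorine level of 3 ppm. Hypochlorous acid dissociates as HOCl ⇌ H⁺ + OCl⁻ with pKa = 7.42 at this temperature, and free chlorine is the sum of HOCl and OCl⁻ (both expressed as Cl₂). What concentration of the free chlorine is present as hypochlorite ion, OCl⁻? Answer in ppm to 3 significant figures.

1.67 ppm

[OCl⁻]/[HOCl] = 10^(pH − pKa) = 10^(7.52 − 7.42) = 10^0.10 = 1.259.
Fraction as HOCl = 1 / (1 + 1.259) = 0.4427.
OCl⁻ = (1 − 0.4427) × 3 ppm = 1.672 ppm.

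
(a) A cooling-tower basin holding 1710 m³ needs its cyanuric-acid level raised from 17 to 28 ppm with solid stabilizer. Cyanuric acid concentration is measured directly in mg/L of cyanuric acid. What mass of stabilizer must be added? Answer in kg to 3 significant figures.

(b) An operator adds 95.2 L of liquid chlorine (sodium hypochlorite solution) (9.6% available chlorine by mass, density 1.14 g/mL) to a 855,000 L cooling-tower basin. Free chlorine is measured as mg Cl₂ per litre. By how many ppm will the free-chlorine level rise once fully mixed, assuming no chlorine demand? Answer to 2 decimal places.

(a) Volume: 1710 m³ = 1,710,000 L.
(a) CYA to add: (28 − 17) = 11 mg/L × 1,710,000 L = 18,810 g cyanuric acid.

(b) Mass of solution: 95.2 L × 1000 mL/L × 1.14 g/mL = 108,500 g.
(b) Available chlorine delivered: 108,500 g × 0.096 = 10,420 g as Cl₂.
(b) Concentration rise: 10,420 g / 855,000 L = 12.19 mg/L = 12.19 ppm.

(a) 18.8 kg; (b) 12.19 ppm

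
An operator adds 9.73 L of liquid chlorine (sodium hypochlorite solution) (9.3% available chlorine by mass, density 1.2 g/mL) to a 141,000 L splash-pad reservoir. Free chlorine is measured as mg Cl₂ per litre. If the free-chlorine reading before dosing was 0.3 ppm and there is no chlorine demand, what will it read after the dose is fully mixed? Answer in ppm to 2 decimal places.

8.00 ppm

Mass of solution: 9.73 L × 1000 mL/L × 1.2 g/mL = 11,680 g.
Available chlorine delivered: 11,680 g × 0.093 = 1086 g as Cl₂.
Concentration rise: 1086 g / 141,000 L = 7.701 mg/L = 7.70 ppm.
Final FC: 0.3 + 7.70 = 8.00 ppm.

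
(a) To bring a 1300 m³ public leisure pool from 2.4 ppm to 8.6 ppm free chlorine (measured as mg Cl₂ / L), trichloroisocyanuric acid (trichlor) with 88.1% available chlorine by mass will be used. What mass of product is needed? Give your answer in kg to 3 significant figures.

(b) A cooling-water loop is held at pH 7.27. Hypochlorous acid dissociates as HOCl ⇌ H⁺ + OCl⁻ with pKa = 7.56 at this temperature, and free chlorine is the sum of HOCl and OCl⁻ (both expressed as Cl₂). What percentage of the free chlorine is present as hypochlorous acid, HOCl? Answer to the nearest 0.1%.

(a) Volume: 1300 m³ = 1,300,000 L.
(a) Chlorine deficit: 8.6 − 2.4 = 6.2 ppm = 6.2 mg/L as Cl₂.
(a) Cl₂ equivalent needed: 6.2 mg/L × 1,300,000 L = 8,060,000 mg = 8060 g.
(a) Product at 88.1% available chlorine: 8060 / 0.881 = 9149 g.

(b) [OCl⁻]/[HOCl] = 10^(pH − pKa) = 10^(7.27 − 7.56) = 10^-0.29 = 0.5129.
(b) Fraction as HOCl = 1 / (1 + 0.5129) = 0.661.

(a) 9.15 kg; (b) 66.1%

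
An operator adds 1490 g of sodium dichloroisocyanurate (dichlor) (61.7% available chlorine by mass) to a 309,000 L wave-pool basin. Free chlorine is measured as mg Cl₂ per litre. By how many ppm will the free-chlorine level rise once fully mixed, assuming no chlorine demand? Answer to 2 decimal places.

Available chlorine delivered: 1490 g × 0.617 = 919.3 g as Cl₂.
Concentration rise: 919.3 g / 309,000 L = 2.975 mg/L = 2.98 ppm.

2.98 ppm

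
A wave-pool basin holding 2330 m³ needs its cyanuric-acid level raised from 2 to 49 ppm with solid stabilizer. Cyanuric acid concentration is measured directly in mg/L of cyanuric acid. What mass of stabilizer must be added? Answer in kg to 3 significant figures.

Volume: 2330 m³ = 2,330,000 L.
CYA to add: (49 − 2) = 47 mg/L × 2,330,000 L = 109,500 g cyanuric acid.

110 kg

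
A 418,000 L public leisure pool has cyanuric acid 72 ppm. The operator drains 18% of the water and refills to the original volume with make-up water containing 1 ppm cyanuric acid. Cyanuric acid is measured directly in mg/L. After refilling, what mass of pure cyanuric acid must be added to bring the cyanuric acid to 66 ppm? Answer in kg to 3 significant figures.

After draining 18% and refilling: 72 × 0.82 + 1 × 0.18 = 59.22 ppm.
Deficit to target: 66 − 59.22 = 6.78 mg/L.
Mass: 6.78 mg/L × 418,000 L = 2834 g cyanuric acid.

2.83 kg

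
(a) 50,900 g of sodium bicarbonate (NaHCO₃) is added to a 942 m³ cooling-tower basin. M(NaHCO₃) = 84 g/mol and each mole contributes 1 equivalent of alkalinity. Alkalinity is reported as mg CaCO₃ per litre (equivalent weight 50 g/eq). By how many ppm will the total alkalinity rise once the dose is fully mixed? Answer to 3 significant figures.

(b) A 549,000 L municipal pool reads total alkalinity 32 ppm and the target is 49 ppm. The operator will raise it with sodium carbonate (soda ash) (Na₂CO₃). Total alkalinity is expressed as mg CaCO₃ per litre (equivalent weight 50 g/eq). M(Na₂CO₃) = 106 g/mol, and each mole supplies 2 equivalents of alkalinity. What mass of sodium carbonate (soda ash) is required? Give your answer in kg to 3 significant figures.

(a) Volume: 942 m³ = 942,000 L.
(a) Moles of NaHCO₃: 50,900 g ÷ 84 g/mol = 606 mol → 606 eq of alkalinity.
(a) As CaCO₃: 606 eq × 50 g/eq = 30,300 g.
(a) Rise: 30,300 g / 942,000 L × 1000 = 32.16 mg/L.

(b) Alkalinity to add: (49 − 32) = 17 mg/L as CaCO₃ × 549,000 L = 9333 g as CaCO₃.
(b) Equivalents: 9333 g ÷ 50 g/eq = 186.7 eq.
(b) Each mole of Na₂CO₃ supplies 2 eq, so 186.7 / 2 = 93.33 mol.
(b) Mass: 93.33 mol × 106 g/mol = 9893 g.

(a) 32.2 ppm; (b) 9.89 kg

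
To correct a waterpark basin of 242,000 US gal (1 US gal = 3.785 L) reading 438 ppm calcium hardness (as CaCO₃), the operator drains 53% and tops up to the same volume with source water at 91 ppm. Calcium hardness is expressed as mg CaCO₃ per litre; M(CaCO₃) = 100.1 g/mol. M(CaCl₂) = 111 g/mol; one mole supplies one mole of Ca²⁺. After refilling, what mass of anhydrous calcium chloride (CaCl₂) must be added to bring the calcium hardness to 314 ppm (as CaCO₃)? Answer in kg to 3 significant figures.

Volume: 242,000 US gal × 3.785 L/gal = 915,970 L.
After draining 53% and refilling: 438 × 0.47 + 91 × 0.53 = 254.09 ppm.
Deficit to target: 314 − 254.09 = 59.91 mg/L.
As CaCO₃: 59.91 mg/L × 915,970 L = 54,880 g; ÷ 100.1 = 548.2 mol Ca²⁺.
Mass: 548.2 × 111 = 60,850 g.

60.9 kg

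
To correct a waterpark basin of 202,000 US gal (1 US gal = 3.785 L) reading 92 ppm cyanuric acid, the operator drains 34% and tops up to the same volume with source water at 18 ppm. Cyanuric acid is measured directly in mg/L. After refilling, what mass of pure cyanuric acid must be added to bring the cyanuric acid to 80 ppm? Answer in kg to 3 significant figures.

10.1 kg

Volume: 202,000 US gal × 3.785 L/gal = 764,570 L.
After draining 34% and refilling: 92 × 0.66 + 18 × 0.34 = 66.84 ppm.
Deficit to target: 80 − 66.84 = 13.16 mg/L.
Mass: 13.16 mg/L × 764,570 L = 10,060 g cyanuric acid.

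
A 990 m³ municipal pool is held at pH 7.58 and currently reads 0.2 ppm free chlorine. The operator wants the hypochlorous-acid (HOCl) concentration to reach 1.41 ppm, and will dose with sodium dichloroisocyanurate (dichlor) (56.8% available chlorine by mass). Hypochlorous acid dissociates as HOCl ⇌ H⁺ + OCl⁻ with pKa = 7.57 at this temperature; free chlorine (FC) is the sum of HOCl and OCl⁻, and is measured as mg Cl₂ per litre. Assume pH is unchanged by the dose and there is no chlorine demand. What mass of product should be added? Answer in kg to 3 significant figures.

4.62 kg

Volume: 990 m³ = 990,000 L.
[OCl⁻]/[HOCl] = 10^(pH − pKa) = 10^(7.58 − 7.57) = 1.023; fraction as HOCl = 1/(1 + 1.023) = 0.4942.
Free chlorine required for 1.41 ppm HOCl: 1.41 / 0.4942 = 2.853 ppm.
FC to add: 2.853 − 0.2 = 2.653 mg/L as Cl₂.
Cl₂ equivalent: 2.653 mg/L × 990,000 L = 2626 g.
Product at 56.8% available Cl: 2626 / 0.568 = 4624 g.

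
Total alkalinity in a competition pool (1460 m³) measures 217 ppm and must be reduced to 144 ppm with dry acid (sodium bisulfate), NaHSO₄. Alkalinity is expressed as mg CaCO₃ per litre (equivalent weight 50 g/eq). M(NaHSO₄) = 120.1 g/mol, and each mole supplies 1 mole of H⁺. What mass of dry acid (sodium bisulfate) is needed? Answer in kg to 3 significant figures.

Volume: 1460 m³ = 1,460,000 L.
Alkalinity to neutralize: (217 − 144) = 73 mg/L as CaCO₃ × 1,460,000 L = 106,600 g as CaCO₃.
Equivalents of H⁺ required: 106,600 ÷ 50 g/eq = 2132 eq = 2132 mol NaHSO₄.
Mass of NaHSO₄: 2132 × 120.1 = 256,000 g.

256 kg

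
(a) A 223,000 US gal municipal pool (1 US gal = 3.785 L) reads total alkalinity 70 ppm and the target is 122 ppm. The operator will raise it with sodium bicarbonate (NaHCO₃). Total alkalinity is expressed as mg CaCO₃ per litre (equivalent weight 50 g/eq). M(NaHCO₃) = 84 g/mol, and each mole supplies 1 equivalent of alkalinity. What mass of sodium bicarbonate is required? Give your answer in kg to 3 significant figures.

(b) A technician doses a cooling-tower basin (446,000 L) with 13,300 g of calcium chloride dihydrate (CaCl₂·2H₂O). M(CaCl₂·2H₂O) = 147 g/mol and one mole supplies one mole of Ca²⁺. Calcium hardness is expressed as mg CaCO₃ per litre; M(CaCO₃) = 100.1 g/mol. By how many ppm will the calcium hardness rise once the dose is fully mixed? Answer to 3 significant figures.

(a) Volume: 223,000 US gal × 3.785 L/gal = 844,055 L.
(a) Alkalinity to add: (122 − 70) = 52 mg/L as CaCO₃ × 844,055 L = 43,890 g as CaCO₃.
(a) Equivalents: 43,890 g ÷ 50 g/eq = 877.8 eq.
(a) NaHCO₃ supplies 1 eq per mole → 877.8 mol.
(a) Mass: 877.8 mol × 84 g/mol = 73,740 g.

(b) Moles of Ca²⁺: 13,300 g ÷ 147 g/mol = 90.48 mol.
(b) As CaCO₃: 90.48 mol × 100.1 g/mol = 9057 g.
(b) Rise: 9057 g / 446,000 L × 1000 = 20.31 mg/L.

(a) 73.7 kg; (b) 20.3 ppm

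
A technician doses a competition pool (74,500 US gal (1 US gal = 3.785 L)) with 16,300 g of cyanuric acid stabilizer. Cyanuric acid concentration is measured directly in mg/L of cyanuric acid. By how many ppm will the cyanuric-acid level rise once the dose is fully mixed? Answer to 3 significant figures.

57.8 ppm

Volume: 74,500 US gal × 3.785 L/gal = 281,982 L.
Rise: 16,300 g / 281,982 L × 1000 = 57.81 mg/L.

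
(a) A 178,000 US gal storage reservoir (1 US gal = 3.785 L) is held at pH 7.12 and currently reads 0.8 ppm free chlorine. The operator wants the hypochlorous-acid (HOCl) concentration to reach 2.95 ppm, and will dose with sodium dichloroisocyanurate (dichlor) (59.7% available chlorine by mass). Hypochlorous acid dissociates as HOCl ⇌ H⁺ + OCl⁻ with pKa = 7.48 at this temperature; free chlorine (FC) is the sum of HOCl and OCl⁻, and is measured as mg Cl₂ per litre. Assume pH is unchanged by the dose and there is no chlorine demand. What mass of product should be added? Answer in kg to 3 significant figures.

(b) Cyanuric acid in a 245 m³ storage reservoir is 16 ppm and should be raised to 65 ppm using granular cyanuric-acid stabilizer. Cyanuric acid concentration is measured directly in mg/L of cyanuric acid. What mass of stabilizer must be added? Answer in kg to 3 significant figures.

(a) 3.88 kg; (b) 12.0 kg

(a) Volume: 178,000 US gal × 3.785 L/gal = 673,730 L.
(a) [OCl⁻]/[HOCl] = 10^(pH − pKa) = 10^(7.12 − 7.48) = 0.4365; fraction as HOCl = 1/(1 + 0.4365) = 0.6961.
(a) Free chlorine required for 2.95 ppm HOCl: 2.95 / 0.6961 = 4.238 ppm.
(a) FC to add: 4.238 − 0.8 = 3.438 mg/L as Cl₂.
(a) Cl₂ equivalent: 3.438 mg/L × 673,730 L = 2316 g.
(a) Product at 59.7% available Cl: 2316 / 0.597 = 3880 g.

(b) Volume: 245 m³ = 245,000 L.
(b) CYA to add: (65 − 16) = 49 mg/L × 245,000 L = 12,000 g cyanuric acid.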